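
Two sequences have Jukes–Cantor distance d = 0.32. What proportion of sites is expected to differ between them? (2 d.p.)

p = (3/4)(1 − e^(−4d/3)) = 0.75 × (1 − e^(-0.426667)) = 0.75 × (1 − 0.652681) = 0.260489.

0.26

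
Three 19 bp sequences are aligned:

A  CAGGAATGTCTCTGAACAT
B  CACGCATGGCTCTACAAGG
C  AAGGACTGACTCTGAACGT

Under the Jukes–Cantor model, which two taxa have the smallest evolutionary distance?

A and C

A–B: 8/19 differ, p = 0.421, d = 0.618.
A–C: 4/19 differ, p = 0.211, d = 0.247.
B–C: 9/19 differ, p = 0.474, d = 0.749.
The smallest distance is between A and C.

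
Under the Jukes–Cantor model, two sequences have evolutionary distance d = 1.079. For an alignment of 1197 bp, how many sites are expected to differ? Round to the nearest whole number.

685

Invert JC69: p = (3/4)(1 − e^(−4d/3)) = 0.75 × (1 − e^(-1.438667)) = 0.75 × (1 − 0.237244) = 0.572067.
Expected differing sites = pL ≈ 0.572067 × 1197 = 684.764199 ≈ 685.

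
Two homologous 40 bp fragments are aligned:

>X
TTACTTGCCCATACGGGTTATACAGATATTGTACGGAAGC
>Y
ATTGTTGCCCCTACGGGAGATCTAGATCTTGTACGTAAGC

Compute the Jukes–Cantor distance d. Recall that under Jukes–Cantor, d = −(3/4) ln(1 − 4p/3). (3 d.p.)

The sequences differ at 10 of 40 sites (1, 3, 4, 11, 18, 19, 22, 23, 28, 36), so p = 10/40 = 0.25.
d = −(3/4) ln(1 − 4p/3) = −0.75 ln(1 − 0.333333) = −0.75 ln(0.666667)
  = −0.75 × (-0.405465) = 0.304099 substitutions/site.

0.304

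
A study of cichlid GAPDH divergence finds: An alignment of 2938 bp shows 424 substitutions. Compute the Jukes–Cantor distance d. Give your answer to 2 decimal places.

p = 424/2938 ≈ 0.144316.
d = −(3/4) ln(1 − 4p/3) = −0.75 ln(1 − 0.192421) = −0.75 ln(0.807579)
  = −0.75 × (-0.213714) = 0.160286 substitutions/site.

0.16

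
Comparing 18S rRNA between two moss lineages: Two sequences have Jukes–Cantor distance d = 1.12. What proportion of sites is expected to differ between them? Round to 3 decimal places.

p = (3/4)(1 − e^(−4d/3)) = 0.75 × (1 − e^(-1.493333)) = 0.75 × (1 − 0.224623) = 0.581533.

0.582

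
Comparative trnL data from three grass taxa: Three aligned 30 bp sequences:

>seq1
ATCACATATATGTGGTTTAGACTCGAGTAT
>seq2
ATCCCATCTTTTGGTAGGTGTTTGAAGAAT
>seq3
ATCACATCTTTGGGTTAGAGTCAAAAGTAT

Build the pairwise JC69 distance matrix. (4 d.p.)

seq1–seq2: 15/30 sites differ → p = 0.5, d = −0.75 ln(1 − 0.666667) = 0.823960 ≈ 0.8240.
seq1–seq3: 10/30 sites differ → p ≈ 0.333333, d = −0.75 ln(1 − 0.444444) = 0.440839 ≈ 0.4408.
seq2–seq3: 9/30 sites differ → p = 0.3, d = −0.75 ln(1 − 0.4) = 0.383119 ≈ 0.3831.

d(seq1,seq2) = 0.8240, d(seq1,seq3) = 0.4408, d(seq2,seq3) = 0.3831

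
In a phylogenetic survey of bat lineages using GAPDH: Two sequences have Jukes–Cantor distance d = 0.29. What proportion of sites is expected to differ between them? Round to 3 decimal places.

0.241

p = (3/4)(1 − e^(−4d/3)) = 0.75 × (1 − e^(-0.386667)) = 0.75 × (1 − 0.679317) = 0.240512.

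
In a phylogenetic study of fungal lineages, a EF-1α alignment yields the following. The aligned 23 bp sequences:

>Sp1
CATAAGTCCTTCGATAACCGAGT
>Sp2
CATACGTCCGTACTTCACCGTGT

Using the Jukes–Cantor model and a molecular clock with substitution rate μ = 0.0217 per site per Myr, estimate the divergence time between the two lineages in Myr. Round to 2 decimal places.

9.00

The sequences differ at 7 of 23 sites (5, 10, 12, 13, 14, 16, 21), so p = 7/23 ≈ 0.304348.
d = −(3/4) ln(1 − 4p/3) = −0.75 ln(1 − 0.405797) = −0.75 ln(0.594203)
  = −0.75 × (-0.520534) = 0.390401 substitutions/site.
Under a molecular clock d = 2μt, so t = d/(2μ) = 0.390401 / (2 × 0.0217) = 9.00 Myr.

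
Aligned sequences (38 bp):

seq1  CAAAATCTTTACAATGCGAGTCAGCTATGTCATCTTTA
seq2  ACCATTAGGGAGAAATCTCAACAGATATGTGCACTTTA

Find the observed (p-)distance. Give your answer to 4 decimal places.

0.5000

The sequences differ at 19 of 38 positions.
p = 19/38 = 0.5000.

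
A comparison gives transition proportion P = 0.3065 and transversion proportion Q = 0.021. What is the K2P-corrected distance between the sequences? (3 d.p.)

Under the Kimura two-parameter model, d = −½ ln(1 − 2P − Q) − ¼ ln(1 − 2Q).
1 − 2P − Q = 0.366, giving −½ ln(0.366) = 0.502561.
1 − 2Q = 0.958, giving −¼ ln(0.958) = 0.010727.
d = 0.502561 + 0.010727 = 0.513288.

0.513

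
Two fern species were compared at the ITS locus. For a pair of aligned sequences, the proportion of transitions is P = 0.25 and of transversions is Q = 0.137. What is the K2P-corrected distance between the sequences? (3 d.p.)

0.587

Under the Kimura two-parameter model, d = −½ ln(1 − 2P − Q) − ¼ ln(1 − 2Q).
1 − 2P − Q = 0.363, giving −½ ln(0.363) = 0.506676.
1 − 2Q = 0.726, giving −¼ ln(0.726) = 0.080051.
d = 0.506676 + 0.080051 = 0.586727.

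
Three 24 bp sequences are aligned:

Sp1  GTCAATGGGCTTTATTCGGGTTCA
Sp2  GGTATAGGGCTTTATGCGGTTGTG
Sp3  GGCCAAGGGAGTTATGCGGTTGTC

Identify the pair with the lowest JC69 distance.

Sp1–Sp2: 9/24 differ, p = 0.375, d = 0.520.
Sp1–Sp3: 10/24 differ, p = 0.417, d = 0.608.
Sp2–Sp3: 6/24 differ, p = 0.250, d = 0.304.
The smallest distance is between Sp2 and Sp3.

Sp2 and Sp3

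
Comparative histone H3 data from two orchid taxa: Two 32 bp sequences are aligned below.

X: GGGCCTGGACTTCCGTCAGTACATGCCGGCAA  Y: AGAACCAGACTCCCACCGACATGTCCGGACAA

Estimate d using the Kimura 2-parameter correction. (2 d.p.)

1.24

Of 32 sites, 13 differences are transitions and 3 are transversions, so P = 13/32 = 0.40625 and Q = 3/32 = 0.09375.
Under the Kimura two-parameter model, d = −½ ln(1 − 2P − Q) − ¼ ln(1 − 2Q).
1 − 2P − Q = 0.09375, giving −½ ln(0.09375) = 1.183562.
1 − 2Q = 0.8125, giving −¼ ln(0.8125) = 0.051910.
d = 1.183562 + 0.051910 = 1.235472.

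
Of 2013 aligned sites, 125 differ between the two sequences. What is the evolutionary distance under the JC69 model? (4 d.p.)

p = 125/2013 ≈ 0.062096.
d = −(3/4) ln(1 − 4p/3) = −0.75 ln(1 − 0.082795) = −0.75 ln(0.917205)
  = −0.75 × (-0.086424) = 0.064818 substitutions/site.

0.0648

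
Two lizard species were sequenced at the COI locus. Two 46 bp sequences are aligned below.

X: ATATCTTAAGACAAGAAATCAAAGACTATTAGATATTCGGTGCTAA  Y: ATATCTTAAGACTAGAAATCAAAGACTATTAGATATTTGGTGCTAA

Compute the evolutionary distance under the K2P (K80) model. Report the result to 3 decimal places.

0.045

Of 46 sites, 1 differences are transitions and 1 are transversions, so P = 1/46 ≈ 0.021739 and Q = 1/46 ≈ 0.021739.
Under the Kimura two-parameter model, d = −½ ln(1 − 2P − Q) − ¼ ln(1 − 2Q).
1 − 2P − Q = 0.934783, giving −½ ln(0.934783) = 0.033720.
1 − 2Q = 0.956522, giving −¼ ln(0.956522) = 0.011113.
d = 0.033720 + 0.011113 = 0.044833.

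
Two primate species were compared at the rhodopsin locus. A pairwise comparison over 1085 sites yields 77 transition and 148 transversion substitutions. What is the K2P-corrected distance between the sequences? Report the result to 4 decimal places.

0.2427

P = 77/1085 ≈ 0.070968 and Q = 148/1085 ≈ 0.136406.
Under the Kimura two-parameter model, d = −½ ln(1 − 2P − Q) − ¼ ln(1 − 2Q).
1 − 2P − Q = 0.721658, giving −½ ln(0.721658) = 0.163102.
1 − 2Q = 0.727188, giving −¼ ln(0.727188) = 0.079643.
d = 0.163102 + 0.079643 = 0.242745.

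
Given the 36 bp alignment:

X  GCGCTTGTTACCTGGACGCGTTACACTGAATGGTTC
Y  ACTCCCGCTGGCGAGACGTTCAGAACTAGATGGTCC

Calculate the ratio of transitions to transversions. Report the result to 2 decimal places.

2.00

Transitions are A↔G and C↔T; transversions are all other mismatches.
Transitions: 12. Transversions: 6.
R = 12/6 = 2.00.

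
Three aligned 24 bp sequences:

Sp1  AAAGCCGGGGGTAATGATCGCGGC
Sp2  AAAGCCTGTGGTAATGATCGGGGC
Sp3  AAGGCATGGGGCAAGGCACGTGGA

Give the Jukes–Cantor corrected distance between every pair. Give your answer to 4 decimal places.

d(Sp1,Sp2) = 0.1367, d(Sp1,Sp3) = 0.5199, d(Sp2,Sp3) = 0.5199

Sp1–Sp2: 3/24 sites differ → p = 0.125, d = −0.75 ln(1 − 0.166667) = 0.136741 ≈ 0.1367.
Sp1–Sp3: 9/24 sites differ → p = 0.375, d = −0.75 ln(1 − 0.5) = 0.519860 ≈ 0.5199.
Sp2–Sp3: 9/24 sites differ → p = 0.375, d = −0.75 ln(1 − 0.5) = 0.519860 ≈ 0.5199.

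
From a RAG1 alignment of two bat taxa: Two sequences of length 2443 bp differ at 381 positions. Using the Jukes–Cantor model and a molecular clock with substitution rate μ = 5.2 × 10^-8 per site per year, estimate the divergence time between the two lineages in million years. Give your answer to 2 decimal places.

1.68

p = 381/2443 ≈ 0.155956.
d = −(3/4) ln(1 − 4p/3) = −0.75 ln(1 − 0.207941) = −0.75 ln(0.792059)
  = −0.75 × (-0.233119) = 0.174839 substitutions/site.
Under a molecular clock d = 2μt, so t = d/(2μ) = 0.174839 / (2 × 5.2 × 10^-8) = 1.68 million years.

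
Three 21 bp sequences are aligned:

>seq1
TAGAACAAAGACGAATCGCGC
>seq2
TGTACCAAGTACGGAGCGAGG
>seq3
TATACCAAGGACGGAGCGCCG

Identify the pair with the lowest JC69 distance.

seq1–seq2: 9/21 differ, p = 0.429, d = 0.635.
seq1–seq3: 7/21 differ, p = 0.333, d = 0.441.
seq2–seq3: 4/21 differ, p = 0.190, d = 0.220.
The smallest distance is between seq2 and seq3.

seq2 and seq3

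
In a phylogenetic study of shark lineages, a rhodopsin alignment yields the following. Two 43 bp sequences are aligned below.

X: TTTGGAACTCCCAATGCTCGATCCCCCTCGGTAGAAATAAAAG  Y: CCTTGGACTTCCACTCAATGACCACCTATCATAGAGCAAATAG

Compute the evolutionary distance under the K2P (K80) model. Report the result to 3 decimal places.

Of 43 sites, 10 differences are transitions and 11 are transversions, so P = 10/43 ≈ 0.232558 and Q = 11/43 ≈ 0.255814.
Under the Kimura two-parameter model, d = −½ ln(1 − 2P − Q) − ¼ ln(1 − 2Q).
1 − 2P − Q = 0.27907, giving −½ ln(0.27907) = 0.638146.
1 − 2Q = 0.488372, giving −¼ ln(0.488372) = 0.179169.
d = 0.638146 + 0.179169 = 0.817315.

0.817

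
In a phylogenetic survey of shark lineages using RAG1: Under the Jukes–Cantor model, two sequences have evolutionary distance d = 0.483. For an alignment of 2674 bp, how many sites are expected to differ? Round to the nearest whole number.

952

Invert JC69: p = (3/4)(1 − e^(−4d/3)) = 0.75 × (1 − e^(-0.644)) = 0.75 × (1 − 0.525187) = 0.356110.
Expected differing sites = pL ≈ 0.356110 × 2674 = 952.23814 ≈ 952.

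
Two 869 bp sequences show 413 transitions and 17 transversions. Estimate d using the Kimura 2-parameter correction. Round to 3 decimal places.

1.765

P = 413/869 ≈ 0.475259 and Q = 17/869 ≈ 0.019563.
Under the Kimura two-parameter model, d = −½ ln(1 − 2P − Q) − ¼ ln(1 − 2Q).
1 − 2P − Q = 0.029919, giving −½ ln(0.029919) = 1.754631.
1 − 2Q = 0.960874, giving −¼ ln(0.960874) = 0.009978.
d = 1.754631 + 0.009978 = 1.764609.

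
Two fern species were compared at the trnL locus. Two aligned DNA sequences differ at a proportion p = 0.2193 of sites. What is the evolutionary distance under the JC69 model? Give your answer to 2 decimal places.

d = −(3/4) ln(1 − 4p/3) = −0.75 ln(1 − 0.2924) = −0.75 ln(0.7076)
  = −0.75 × (-0.345876) = 0.259407 substitutions/site.

0.26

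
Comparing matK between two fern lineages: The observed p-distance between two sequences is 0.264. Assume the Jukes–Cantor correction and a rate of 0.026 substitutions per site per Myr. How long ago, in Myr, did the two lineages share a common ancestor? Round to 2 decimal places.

d = −(3/4) ln(1 − 4p/3) = −0.75 ln(1 − 0.352) = −0.75 ln(0.648)
  = −0.75 × (-0.433865) = 0.325399 substitutions/site.
Under a molecular clock d = 2μt, so t = d/(2μ) = 0.325399 / (2 × 0.026) = 6.26 Myr.

6.26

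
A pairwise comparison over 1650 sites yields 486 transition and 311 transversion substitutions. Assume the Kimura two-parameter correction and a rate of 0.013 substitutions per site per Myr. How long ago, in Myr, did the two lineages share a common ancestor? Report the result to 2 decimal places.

P = 486/1650 ≈ 0.294545 and Q = 311/1650 ≈ 0.188485.
Under the Kimura two-parameter model, d = −½ ln(1 − 2P − Q) − ¼ ln(1 − 2Q).
1 − 2P − Q = 0.222425, giving −½ ln(0.222425) = 0.751583.
1 − 2Q = 0.62303, giving −¼ ln(0.62303) = 0.118290.
d = 0.751583 + 0.118290 = 0.869873.
Under a molecular clock d = 2μt, so t = d/(2μ) = 0.869873 / (2 × 0.013) = 33.46 Myr.

33.46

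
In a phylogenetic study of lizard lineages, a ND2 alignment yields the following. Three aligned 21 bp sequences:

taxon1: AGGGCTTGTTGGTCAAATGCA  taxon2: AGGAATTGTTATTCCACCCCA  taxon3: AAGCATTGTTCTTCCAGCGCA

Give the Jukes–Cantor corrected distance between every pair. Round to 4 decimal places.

d(taxon1,taxon2) = 0.5319, d(taxon1,taxon3) = 0.5319, d(taxon2,taxon3) = 0.2865

taxon1–taxon2: 8/21 sites differ → p ≈ 0.380952, d = −0.75 ln(1 − 0.507936) = 0.531860 ≈ 0.5319.
taxon1–taxon3: 8/21 sites differ → p ≈ 0.380952, d = −0.75 ln(1 − 0.507936) = 0.531860 ≈ 0.5319.
taxon2–taxon3: 5/21 sites differ → p ≈ 0.238095, d = −0.75 ln(1 − 0.31746) = 0.286451 ≈ 0.2865.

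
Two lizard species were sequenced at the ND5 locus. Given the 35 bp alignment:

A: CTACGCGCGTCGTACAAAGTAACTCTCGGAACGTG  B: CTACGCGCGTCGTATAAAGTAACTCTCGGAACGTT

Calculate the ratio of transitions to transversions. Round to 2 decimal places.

1.00

Transitions are A↔G and C↔T; transversions are all other mismatches.
Transitions: 1. Transversions: 1.
R = 1/1 = 1.00.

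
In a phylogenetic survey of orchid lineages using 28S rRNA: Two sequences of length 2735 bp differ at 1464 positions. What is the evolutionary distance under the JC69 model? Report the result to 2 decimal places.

p = 1464/2735 ≈ 0.535283.
d = −(3/4) ln(1 − 4p/3) = −0.75 ln(1 − 0.713711) = −0.75 ln(0.286289)
  = −0.75 × (-1.250753) = 0.938065 substitutions/site.

0.94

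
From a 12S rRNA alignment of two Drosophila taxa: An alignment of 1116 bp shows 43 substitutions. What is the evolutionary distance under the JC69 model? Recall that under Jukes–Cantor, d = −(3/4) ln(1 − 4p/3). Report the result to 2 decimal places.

p = 43/1116 ≈ 0.03853.
d = −(3/4) ln(1 − 4p/3) = −0.75 ln(1 − 0.051373) = −0.75 ln(0.948627)
  = −0.75 × (-0.052740) = 0.039555 substitutions/site.

0.04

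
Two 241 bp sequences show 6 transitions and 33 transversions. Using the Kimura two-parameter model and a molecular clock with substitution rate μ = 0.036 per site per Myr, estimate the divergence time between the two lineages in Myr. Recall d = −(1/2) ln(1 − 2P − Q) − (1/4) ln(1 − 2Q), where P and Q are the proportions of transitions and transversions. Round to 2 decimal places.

P = 6/241 ≈ 0.024896 and Q = 33/241 ≈ 0.136929.
Under the Kimura two-parameter model, d = −½ ln(1 − 2P − Q) − ¼ ln(1 − 2Q).
1 − 2P − Q = 0.813279, giving −½ ln(0.813279) = 0.103341.
1 − 2Q = 0.726142, giving −¼ ln(0.726142) = 0.080002.
d = 0.103341 + 0.080002 = 0.183343.
Under a molecular clock d = 2μt, so t = d/(2μ) = 0.183343 / (2 × 0.036) = 2.55 Myr.

2.55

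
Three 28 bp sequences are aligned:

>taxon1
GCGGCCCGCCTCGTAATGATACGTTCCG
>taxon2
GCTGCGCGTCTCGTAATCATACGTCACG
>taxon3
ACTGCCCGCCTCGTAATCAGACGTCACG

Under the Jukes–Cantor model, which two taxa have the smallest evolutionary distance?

taxon1–taxon2: 6/28 differ, p = 0.214, d = 0.252.
taxon1–taxon3: 6/28 differ, p = 0.214, d = 0.252.
taxon2–taxon3: 4/28 differ, p = 0.143, d = 0.158.
The smallest distance is between taxon2 and taxon3.

taxon2 and taxon3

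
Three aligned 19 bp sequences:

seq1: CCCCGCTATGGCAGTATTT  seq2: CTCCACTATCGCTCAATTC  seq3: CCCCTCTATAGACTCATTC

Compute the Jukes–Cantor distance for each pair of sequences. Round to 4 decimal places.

d(seq1,seq2) = 0.5068, d(seq1,seq3) = 0.5068, d(seq2,seq3) = 0.5068

seq1–seq2: 7/19 sites differ → p ≈ 0.368421, d = −0.75 ln(1 − 0.491228) = 0.506816 ≈ 0.5068.
seq1–seq3: 7/19 sites differ → p ≈ 0.368421, d = −0.75 ln(1 − 0.491228) = 0.506816 ≈ 0.5068.
seq2–seq3: 7/19 sites differ → p ≈ 0.368421, d = −0.75 ln(1 − 0.491228) = 0.506816 ≈ 0.5068.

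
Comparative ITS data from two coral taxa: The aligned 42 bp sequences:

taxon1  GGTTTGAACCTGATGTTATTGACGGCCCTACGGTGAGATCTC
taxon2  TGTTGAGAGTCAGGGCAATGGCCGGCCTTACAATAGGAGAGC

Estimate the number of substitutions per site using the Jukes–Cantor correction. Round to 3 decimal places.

The sequences differ at 22 of 42 sites, so p = 22/42 ≈ 0.52381.
d = −(3/4) ln(1 − 4p/3) = −0.75 ln(1 − 0.698413) = −0.75 ln(0.301587)
  = −0.75 × (-1.198697) = 0.899023 substitutions/site.

0.899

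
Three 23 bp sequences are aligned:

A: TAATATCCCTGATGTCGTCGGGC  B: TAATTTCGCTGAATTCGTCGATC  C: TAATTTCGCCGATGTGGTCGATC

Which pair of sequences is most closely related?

B and C

A–B: 6/23 differ, p = 0.261, d = 0.321.
A–C: 6/23 differ, p = 0.261, d = 0.321.
B–C: 4/23 differ, p = 0.174, d = 0.198.
The smallest distance is between B and C.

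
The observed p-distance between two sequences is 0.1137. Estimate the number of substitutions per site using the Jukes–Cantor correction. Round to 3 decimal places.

0.123

d = −(3/4) ln(1 − 4p/3) = −0.75 ln(1 − 0.1516) = −0.75 ln(0.8484)
  = −0.75 × (-0.164403) = 0.123302 substitutions/site.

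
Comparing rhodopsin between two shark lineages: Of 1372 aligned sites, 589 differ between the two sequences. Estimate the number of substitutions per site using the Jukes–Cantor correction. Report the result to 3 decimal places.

p = 589/1372 ≈ 0.4293.
d = −(3/4) ln(1 − 4p/3) = −0.75 ln(1 − 0.5724) = −0.75 ln(0.4276)
  = −0.75 × (-0.849567) = 0.637175 substitutions/site.

0.637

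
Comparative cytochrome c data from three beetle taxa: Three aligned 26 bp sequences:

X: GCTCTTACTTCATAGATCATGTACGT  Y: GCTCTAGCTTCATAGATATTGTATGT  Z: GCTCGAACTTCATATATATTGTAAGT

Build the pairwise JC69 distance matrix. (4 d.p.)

d(X,Y) = 0.2222, d(X,Z) = 0.2758, d(Y,Z) = 0.1722

X–Y: 5/26 sites differ → p ≈ 0.192308, d = −0.75 ln(1 − 0.256411) = 0.222200 ≈ 0.2222.
X–Z: 6/26 sites differ → p ≈ 0.230769, d = −0.75 ln(1 − 0.307692) = 0.275793 ≈ 0.2758.
Y–Z: 4/26 sites differ → p ≈ 0.153846, d = −0.75 ln(1 − 0.205128) = 0.172181 ≈ 0.1722.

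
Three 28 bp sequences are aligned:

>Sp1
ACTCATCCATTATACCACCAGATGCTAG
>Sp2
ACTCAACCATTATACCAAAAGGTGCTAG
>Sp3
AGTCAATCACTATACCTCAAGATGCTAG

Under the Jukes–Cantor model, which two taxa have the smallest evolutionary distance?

Sp1–Sp2: 4/28 differ, p = 0.143, d = 0.158.
Sp1–Sp3: 6/28 differ, p = 0.214, d = 0.252.
Sp2–Sp3: 6/28 differ, p = 0.214, d = 0.252.
The smallest distance is between Sp1 and Sp2.

Sp1 and Sp2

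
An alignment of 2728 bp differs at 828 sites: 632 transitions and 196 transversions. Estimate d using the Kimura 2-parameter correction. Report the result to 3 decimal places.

P = 632/2728 ≈ 0.231672 and Q = 196/2728 ≈ 0.071848.
Under the Kimura two-parameter model, d = −½ ln(1 − 2P − Q) − ¼ ln(1 − 2Q).
1 − 2P − Q = 0.464808, giving −½ ln(0.464808) = 0.383065.
1 − 2Q = 0.856304, giving −¼ ln(0.856304) = 0.038782.
d = 0.383065 + 0.038782 = 0.421847.

0.422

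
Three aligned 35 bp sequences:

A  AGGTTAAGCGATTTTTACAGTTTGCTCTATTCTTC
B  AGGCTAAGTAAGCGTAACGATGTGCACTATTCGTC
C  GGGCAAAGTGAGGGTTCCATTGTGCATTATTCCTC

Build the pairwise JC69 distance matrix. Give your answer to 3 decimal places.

A–B: 12/35 sites differ → p ≈ 0.342857, d = −0.75 ln(1 − 0.457143) = 0.458182 ≈ 0.458.
A–C: 13/35 sites differ → p ≈ 0.371429, d = −0.75 ln(1 − 0.495239) = 0.512753 ≈ 0.513.
B–C: 10/35 sites differ → p ≈ 0.285714, d = −0.75 ln(1 − 0.380952) = 0.359679 ≈ 0.360.

d(A,B) = 0.458, d(A,C) = 0.513, d(B,C) = 0.360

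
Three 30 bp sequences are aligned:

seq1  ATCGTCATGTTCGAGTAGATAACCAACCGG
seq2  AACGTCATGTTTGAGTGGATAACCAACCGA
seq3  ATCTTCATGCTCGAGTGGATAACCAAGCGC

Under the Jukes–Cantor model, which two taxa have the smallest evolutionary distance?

seq1 and seq2

seq1–seq2: 4/30 differ, p = 0.133, d = 0.147.
seq1–seq3: 5/30 differ, p = 0.167, d = 0.188.
seq2–seq3: 6/30 differ, p = 0.200, d = 0.233.
The smallest distance is between seq1 and seq2.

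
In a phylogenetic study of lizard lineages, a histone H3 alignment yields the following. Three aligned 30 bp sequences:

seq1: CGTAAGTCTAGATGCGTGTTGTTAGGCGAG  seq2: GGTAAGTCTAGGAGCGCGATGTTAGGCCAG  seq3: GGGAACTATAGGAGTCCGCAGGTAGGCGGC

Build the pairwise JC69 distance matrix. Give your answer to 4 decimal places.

seq1–seq2: 6/30 sites differ → p = 0.2, d = −0.75 ln(1 − 0.266667) = 0.232617 ≈ 0.2326.
seq1–seq3: 14/30 sites differ → p ≈ 0.466667, d = −0.75 ln(1 − 0.622223) = 0.730088 ≈ 0.7301.
seq2–seq3: 11/30 sites differ → p ≈ 0.366667, d = −0.75 ln(1 − 0.488889) = 0.503376 ≈ 0.5034.

d(seq1,seq2) = 0.2326, d(seq1,seq3) = 0.7301, d(seq2,seq3) = 0.5034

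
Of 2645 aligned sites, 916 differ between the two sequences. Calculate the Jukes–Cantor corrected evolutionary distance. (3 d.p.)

p = 916/2645 ≈ 0.346314.
d = −(3/4) ln(1 − 4p/3) = −0.75 ln(1 − 0.461752) = −0.75 ln(0.538248)
  = −0.75 × (-0.619436) = 0.464577 substitutions/site.

0.465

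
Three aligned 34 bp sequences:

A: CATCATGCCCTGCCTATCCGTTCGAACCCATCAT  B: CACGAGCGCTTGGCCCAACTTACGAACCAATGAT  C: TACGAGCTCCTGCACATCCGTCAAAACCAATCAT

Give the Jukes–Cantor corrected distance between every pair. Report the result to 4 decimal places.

d(A,B) = 0.6655, d(A,C) = 0.4770, d(B,C) = 0.5347

A–B: 15/34 sites differ → p ≈ 0.441176, d = −0.75 ln(1 − 0.588235) = 0.665477 ≈ 0.6655.
A–C: 12/34 sites differ → p ≈ 0.352941, d = −0.75 ln(1 − 0.470588) = 0.476991 ≈ 0.4770.
B–C: 13/34 sites differ → p ≈ 0.382353, d = −0.75 ln(1 − 0.509804) = 0.534712 ≈ 0.5347.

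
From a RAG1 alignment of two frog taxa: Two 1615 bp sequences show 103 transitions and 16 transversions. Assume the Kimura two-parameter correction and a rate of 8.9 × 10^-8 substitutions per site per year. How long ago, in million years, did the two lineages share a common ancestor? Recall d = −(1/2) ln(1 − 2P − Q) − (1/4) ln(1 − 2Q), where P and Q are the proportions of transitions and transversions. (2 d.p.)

0.44

P = 103/1615 ≈ 0.063777 and Q = 16/1615 ≈ 0.009907.
Under the Kimura two-parameter model, d = −½ ln(1 − 2P − Q) − ¼ ln(1 − 2Q).
1 − 2P − Q = 0.862539, giving −½ ln(0.862539) = 0.073937.
1 − 2Q = 0.980186, giving −¼ ln(0.980186) = 0.005003.
d = 0.073937 + 0.005003 = 0.078940.
Under a molecular clock d = 2μt, so t = d/(2μ) = 0.078940 / (2 × 8.9 × 10^-8) = 0.44 million years.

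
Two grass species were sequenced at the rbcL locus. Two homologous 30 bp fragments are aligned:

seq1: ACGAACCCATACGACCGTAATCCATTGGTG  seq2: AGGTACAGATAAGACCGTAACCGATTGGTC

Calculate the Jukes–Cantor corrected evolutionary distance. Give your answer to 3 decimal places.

The sequences differ at 8 of 30 sites (2, 4, 7, 8, 12, 21, 23, 30), so p = 8/30 ≈ 0.266667.
d = −(3/4) ln(1 − 4p/3) = −0.75 ln(1 − 0.355556) = −0.75 ln(0.644444)
  = −0.75 × (-0.439367) = 0.329525 substitutions/site.

0.330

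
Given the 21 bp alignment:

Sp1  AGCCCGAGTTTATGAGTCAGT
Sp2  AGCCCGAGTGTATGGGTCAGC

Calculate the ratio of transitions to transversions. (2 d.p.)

Transitions are A↔G and C↔T; transversions are all other mismatches.
Transitions: 2. Transversions: 1.
R = 2/1 = 2.00.

2.00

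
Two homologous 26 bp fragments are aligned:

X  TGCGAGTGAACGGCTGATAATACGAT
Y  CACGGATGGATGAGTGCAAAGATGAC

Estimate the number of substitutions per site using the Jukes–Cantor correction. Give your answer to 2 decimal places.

The sequences differ at 13 of 26 sites, so p = 13/26 = 0.5.
d = −(3/4) ln(1 − 4p/3) = −0.75 ln(1 − 0.666667) = −0.75 ln(0.333333)
  = −0.75 × (-1.098613) = 0.823960 substitutions/site.

0.82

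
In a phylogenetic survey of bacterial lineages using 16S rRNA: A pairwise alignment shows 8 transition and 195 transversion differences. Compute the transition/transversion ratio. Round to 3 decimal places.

R = 8/195 = 0.041025… ≈ 0.041 (to 3 d.p.).

0.041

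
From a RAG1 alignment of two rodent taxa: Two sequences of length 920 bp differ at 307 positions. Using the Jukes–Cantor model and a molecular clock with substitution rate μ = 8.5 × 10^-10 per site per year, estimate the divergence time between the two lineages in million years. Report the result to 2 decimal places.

259.70

p = 307/920 ≈ 0.333696.
d = −(3/4) ln(1 − 4p/3) = −0.75 ln(1 − 0.444928) = −0.75 ln(0.555072)
  = −0.75 × (-0.588657) = 0.441493 substitutions/site.
Under a molecular clock d = 2μt, so t = d/(2μ) = 0.441493 / (2 × 8.5 × 10^-10) = 259.70 million years.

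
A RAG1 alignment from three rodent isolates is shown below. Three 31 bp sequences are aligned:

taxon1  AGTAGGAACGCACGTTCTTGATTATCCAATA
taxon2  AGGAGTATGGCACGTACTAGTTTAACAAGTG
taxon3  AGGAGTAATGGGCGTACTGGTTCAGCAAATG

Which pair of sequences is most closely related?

taxon2 and taxon3

taxon1–taxon2: 11/31 differ, p = 0.355, d = 0.481.
taxon1–taxon3: 12/31 differ, p = 0.387, d = 0.544.
taxon2–taxon3: 8/31 differ, p = 0.258, d = 0.316.
The smallest distance is between taxon2 and taxon3.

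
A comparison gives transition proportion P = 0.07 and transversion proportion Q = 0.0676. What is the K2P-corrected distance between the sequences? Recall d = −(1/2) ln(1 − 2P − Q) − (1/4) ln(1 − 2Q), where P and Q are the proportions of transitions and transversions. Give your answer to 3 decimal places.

0.153

Under the Kimura two-parameter model, d = −½ ln(1 − 2P − Q) − ¼ ln(1 − 2Q).
1 − 2P − Q = 0.7924, giving −½ ln(0.7924) = 0.116344.
1 − 2Q = 0.8648, giving −¼ ln(0.8648) = 0.036314.
d = 0.116344 + 0.036314 = 0.152658.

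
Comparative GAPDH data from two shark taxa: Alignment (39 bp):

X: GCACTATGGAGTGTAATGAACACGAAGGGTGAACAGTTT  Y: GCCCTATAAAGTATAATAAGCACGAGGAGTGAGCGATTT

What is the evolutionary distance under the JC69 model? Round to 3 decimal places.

0.354

The sequences differ at 11 of 39 sites, so p = 11/39 ≈ 0.282051.
d = −(3/4) ln(1 − 4p/3) = −0.75 ln(1 − 0.376068) = −0.75 ln(0.623932)
  = −0.75 × (-0.471714) = 0.353786 substitutions/site.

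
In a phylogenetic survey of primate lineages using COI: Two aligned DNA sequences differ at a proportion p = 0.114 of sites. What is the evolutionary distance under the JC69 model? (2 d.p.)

0.12

d = −(3/4) ln(1 − 4p/3) = −0.75 ln(1 − 0.152) = −0.75 ln(0.848)
  = −0.75 × (-0.164875) = 0.123656 substitutions/site.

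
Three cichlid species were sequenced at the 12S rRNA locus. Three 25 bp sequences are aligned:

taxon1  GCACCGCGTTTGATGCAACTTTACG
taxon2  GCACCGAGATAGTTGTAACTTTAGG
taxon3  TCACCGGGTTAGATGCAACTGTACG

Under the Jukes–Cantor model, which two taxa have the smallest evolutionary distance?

taxon1–taxon2: 6/25 differ, p = 0.240, d = 0.289.
taxon1–taxon3: 4/25 differ, p = 0.160, d = 0.180.
taxon2–taxon3: 7/25 differ, p = 0.280, d = 0.351.
The smallest distance is between taxon1 and taxon3.

taxon1 and taxon3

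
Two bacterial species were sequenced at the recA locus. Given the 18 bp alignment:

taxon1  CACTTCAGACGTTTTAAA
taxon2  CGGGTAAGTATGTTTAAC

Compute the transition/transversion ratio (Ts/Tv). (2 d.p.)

0.13

Transitions are A↔G and C↔T; transversions are all other mismatches.
Transitions: 1. Transversions: 8.
R = 1/8 = 0.125 ≈ 0.13 (to 2 d.p.).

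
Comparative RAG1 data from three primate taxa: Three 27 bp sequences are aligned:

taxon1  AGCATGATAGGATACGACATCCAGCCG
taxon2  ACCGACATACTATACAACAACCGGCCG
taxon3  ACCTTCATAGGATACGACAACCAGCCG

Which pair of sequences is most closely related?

taxon1 and taxon3

taxon1–taxon2: 9/27 differ, p = 0.333, d = 0.441.
taxon1–taxon3: 4/27 differ, p = 0.148, d = 0.165.
taxon2–taxon3: 6/27 differ, p = 0.222, d = 0.264.
The smallest distance is between taxon1 and taxon3.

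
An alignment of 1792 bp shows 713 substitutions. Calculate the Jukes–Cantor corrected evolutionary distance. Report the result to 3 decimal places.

p = 713/1792 ≈ 0.397879.
d = −(3/4) ln(1 − 4p/3) = −0.75 ln(1 − 0.530505) = −0.75 ln(0.469495)
  = −0.75 × (-0.756098) = 0.567074 substitutions/site.

0.567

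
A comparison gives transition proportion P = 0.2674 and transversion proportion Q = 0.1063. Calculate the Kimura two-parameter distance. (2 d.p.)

0.57

Under the Kimura two-parameter model, d = −½ ln(1 − 2P − Q) − ¼ ln(1 − 2Q).
1 − 2P − Q = 0.3589, giving −½ ln(0.3589) = 0.512356.
1 − 2Q = 0.7874, giving −¼ ln(0.7874) = 0.059755.
d = 0.512356 + 0.059755 = 0.572111.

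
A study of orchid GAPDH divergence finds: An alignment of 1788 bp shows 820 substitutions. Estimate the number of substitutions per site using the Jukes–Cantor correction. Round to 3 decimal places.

0.709

p = 820/1788 ≈ 0.458613.
d = −(3/4) ln(1 − 4p/3) = −0.75 ln(1 − 0.611484) = −0.75 ln(0.388516)
  = −0.75 × (-0.945421) = 0.709066 substitutions/site.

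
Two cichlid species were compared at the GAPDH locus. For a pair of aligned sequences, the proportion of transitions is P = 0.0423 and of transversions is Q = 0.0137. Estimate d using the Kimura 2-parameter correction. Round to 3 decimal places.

Under the Kimura two-parameter model, d = −½ ln(1 − 2P − Q) − ¼ ln(1 − 2Q).
1 − 2P − Q = 0.9017, giving −½ ln(0.9017) = 0.051737.
1 − 2Q = 0.9726, giving −¼ ln(0.9726) = 0.006946.
d = 0.051737 + 0.006946 = 0.058683.

0.059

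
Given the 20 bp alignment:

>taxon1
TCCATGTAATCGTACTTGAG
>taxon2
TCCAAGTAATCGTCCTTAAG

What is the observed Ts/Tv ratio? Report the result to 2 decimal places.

0.50

Transitions are A↔G and C↔T; transversions are all other mismatches.
Transitions: 1. Transversions: 2.
R = 1/2 = 0.50.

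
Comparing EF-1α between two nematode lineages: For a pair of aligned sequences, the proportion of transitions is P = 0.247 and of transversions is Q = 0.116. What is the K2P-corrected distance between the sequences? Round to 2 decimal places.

Under the Kimura two-parameter model, d = −½ ln(1 − 2P − Q) − ¼ ln(1 − 2Q).
1 − 2P − Q = 0.39, giving −½ ln(0.39) = 0.470804.
1 − 2Q = 0.768, giving −¼ ln(0.768) = 0.065991.
d = 0.470804 + 0.065991 = 0.536795.

0.54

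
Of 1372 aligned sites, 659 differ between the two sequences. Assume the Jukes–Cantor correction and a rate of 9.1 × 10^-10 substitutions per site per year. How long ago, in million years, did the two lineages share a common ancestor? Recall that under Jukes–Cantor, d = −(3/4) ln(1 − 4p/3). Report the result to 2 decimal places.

p = 659/1372 ≈ 0.480321.
d = −(3/4) ln(1 − 4p/3) = −0.75 ln(1 − 0.640428) = −0.75 ln(0.359572)
  = −0.75 × (-1.022841) = 0.767131 substitutions/site.
Under a molecular clock d = 2μt, so t = d/(2μ) = 0.767131 / (2 × 9.1 × 10^-10) = 421.50 million years.

421.50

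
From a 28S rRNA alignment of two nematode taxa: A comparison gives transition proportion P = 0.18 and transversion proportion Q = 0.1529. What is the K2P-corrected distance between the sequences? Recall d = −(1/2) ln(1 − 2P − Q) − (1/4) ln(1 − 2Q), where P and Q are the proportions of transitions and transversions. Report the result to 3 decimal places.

Under the Kimura two-parameter model, d = −½ ln(1 − 2P − Q) − ¼ ln(1 − 2Q).
1 − 2P − Q = 0.4871, giving −½ ln(0.4871) = 0.359643.
1 − 2Q = 0.6942, giving −¼ ln(0.6942) = 0.091249.
d = 0.359643 + 0.091249 = 0.450892.

0.451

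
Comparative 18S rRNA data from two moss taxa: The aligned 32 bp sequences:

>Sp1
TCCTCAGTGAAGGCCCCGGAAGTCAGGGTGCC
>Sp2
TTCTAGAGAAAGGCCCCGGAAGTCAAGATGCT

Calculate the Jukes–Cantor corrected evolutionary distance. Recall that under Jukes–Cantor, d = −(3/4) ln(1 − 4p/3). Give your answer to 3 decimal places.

0.353

The sequences differ at 9 of 32 sites (2, 5, 6, 7, 8, 9, 26, 28, 32), so p = 9/32 = 0.28125.
d = −(3/4) ln(1 − 4p/3) = −0.75 ln(1 − 0.375) = −0.75 ln(0.625)
  = −0.75 × (-0.470004) = 0.352503 substitutions/site.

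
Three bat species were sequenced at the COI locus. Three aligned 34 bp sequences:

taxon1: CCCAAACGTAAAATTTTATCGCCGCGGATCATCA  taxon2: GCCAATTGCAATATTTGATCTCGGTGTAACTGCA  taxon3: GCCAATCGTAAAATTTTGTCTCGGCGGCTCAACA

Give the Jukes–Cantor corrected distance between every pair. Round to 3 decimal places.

d(taxon1,taxon2) = 0.535, d(taxon1,taxon3) = 0.241, d(taxon2,taxon3) = 0.423

taxon1–taxon2: 13/34 sites differ → p ≈ 0.382353, d = −0.75 ln(1 − 0.509804) = 0.534712 ≈ 0.535.
taxon1–taxon3: 7/34 sites differ → p ≈ 0.205882, d = −0.75 ln(1 − 0.274509) = 0.240680 ≈ 0.241.
taxon2–taxon3: 11/34 sites differ → p ≈ 0.323529, d = −0.75 ln(1 − 0.431372) = 0.423397 ≈ 0.423.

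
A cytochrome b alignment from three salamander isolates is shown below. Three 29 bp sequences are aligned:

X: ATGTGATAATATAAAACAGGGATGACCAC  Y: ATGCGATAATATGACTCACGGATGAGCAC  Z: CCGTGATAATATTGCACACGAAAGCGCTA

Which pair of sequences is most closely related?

X and Y

X–Y: 6/29 differ, p = 0.207, d = 0.242.
X–Z: 12/29 differ, p = 0.414, d = 0.602.
Y–Z: 11/29 differ, p = 0.379, d = 0.529.
The smallest distance is between X and Y.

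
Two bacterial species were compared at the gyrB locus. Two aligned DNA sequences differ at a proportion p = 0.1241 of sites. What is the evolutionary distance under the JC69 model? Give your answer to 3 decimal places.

0.136

d = −(3/4) ln(1 − 4p/3) = −0.75 ln(1 − 0.165467) = −0.75 ln(0.834533)
  = −0.75 × (-0.180883) = 0.135662 substitutions/site.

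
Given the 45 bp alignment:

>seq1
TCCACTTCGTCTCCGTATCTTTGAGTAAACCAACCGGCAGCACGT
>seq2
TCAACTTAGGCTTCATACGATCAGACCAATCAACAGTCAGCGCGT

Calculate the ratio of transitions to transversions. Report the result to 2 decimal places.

Transitions are A↔G and C↔T; transversions are all other mismatches.
Transitions: 10. Transversions: 8.
R = 10/8 = 1.25.

1.25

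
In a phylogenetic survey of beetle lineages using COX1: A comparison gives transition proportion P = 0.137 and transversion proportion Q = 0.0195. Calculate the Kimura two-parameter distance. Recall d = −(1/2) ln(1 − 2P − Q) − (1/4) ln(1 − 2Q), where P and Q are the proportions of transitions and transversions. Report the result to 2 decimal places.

Under the Kimura two-parameter model, d = −½ ln(1 − 2P − Q) − ¼ ln(1 − 2Q).
1 − 2P − Q = 0.7065, giving −½ ln(0.7065) = 0.173716.
1 − 2Q = 0.961, giving −¼ ln(0.961) = 0.009945.
d = 0.173716 + 0.009945 = 0.183661.

0.18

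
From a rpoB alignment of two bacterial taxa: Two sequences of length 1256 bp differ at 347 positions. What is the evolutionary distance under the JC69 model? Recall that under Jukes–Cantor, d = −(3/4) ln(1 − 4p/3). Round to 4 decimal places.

0.3446

p = 347/1256 ≈ 0.276274.
d = −(3/4) ln(1 − 4p/3) = −0.75 ln(1 − 0.368365) = −0.75 ln(0.631635)
  = −0.75 × (-0.459444) = 0.344583 substitutions/site.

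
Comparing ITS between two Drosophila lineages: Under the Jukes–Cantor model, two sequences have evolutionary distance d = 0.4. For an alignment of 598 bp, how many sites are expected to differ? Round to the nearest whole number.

Invert JC69: p = (3/4)(1 − e^(−4d/3)) = 0.75 × (1 − e^(-0.533333)) = 0.75 × (1 − 0.586646) = 0.310016.
Expected differing sites = pL ≈ 0.310016 × 598 = 185.389568 ≈ 185.

185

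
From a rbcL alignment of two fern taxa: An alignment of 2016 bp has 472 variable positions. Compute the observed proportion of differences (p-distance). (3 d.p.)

p = 472/2016 = 0.234126… ≈ 0.234 (to 3 d.p.).

0.234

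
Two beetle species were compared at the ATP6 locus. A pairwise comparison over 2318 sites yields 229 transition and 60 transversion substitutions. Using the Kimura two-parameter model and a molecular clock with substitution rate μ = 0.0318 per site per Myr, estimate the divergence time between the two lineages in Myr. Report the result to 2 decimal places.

2.20

P = 229/2318 ≈ 0.098792 and Q = 60/2318 ≈ 0.025884.
Under the Kimura two-parameter model, d = −½ ln(1 − 2P − Q) − ¼ ln(1 − 2Q).
1 − 2P − Q = 0.776532, giving −½ ln(0.776532) = 0.126459.
1 − 2Q = 0.948232, giving −¼ ln(0.948232) = 0.013289.
d = 0.126459 + 0.013289 = 0.139748.
Under a molecular clock d = 2μt, so t = d/(2μ) = 0.139748 / (2 × 0.0318) = 2.20 Myr.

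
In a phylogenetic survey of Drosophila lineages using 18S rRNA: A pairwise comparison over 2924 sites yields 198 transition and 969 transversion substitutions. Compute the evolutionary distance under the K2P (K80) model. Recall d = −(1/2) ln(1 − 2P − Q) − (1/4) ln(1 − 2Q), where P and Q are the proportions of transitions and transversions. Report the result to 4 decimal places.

0.5862

P = 198/2924 ≈ 0.067715 and Q = 969/2924 ≈ 0.331395.
Under the Kimura two-parameter model, d = −½ ln(1 − 2P − Q) − ¼ ln(1 − 2Q).
1 − 2P − Q = 0.533175, giving −½ ln(0.533175) = 0.314453.
1 − 2Q = 0.33721, giving −¼ ln(0.33721) = 0.271762.
d = 0.314453 + 0.271762 = 0.586215.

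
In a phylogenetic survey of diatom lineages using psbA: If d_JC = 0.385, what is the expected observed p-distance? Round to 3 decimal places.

p = (3/4)(1 − e^(−4d/3)) = 0.75 × (1 − e^(-0.513333)) = 0.75 × (1 − 0.598497) = 0.301127.

0.301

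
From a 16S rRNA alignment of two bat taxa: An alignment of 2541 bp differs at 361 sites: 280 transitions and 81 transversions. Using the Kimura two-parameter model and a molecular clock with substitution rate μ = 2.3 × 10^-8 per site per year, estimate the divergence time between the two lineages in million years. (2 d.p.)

3.52

P = 280/2541 ≈ 0.110193 and Q = 81/2541 ≈ 0.031877.
Under the Kimura two-parameter model, d = −½ ln(1 − 2P − Q) − ¼ ln(1 − 2Q).
1 − 2P − Q = 0.747737, giving −½ ln(0.747737) = 0.145352.
1 − 2Q = 0.936246, giving −¼ ln(0.936246) = 0.016469.
d = 0.145352 + 0.016469 = 0.161821.
Under a molecular clock d = 2μt, so t = d/(2μ) = 0.161821 / (2 × 2.3 × 10^-8) = 3.52 million years.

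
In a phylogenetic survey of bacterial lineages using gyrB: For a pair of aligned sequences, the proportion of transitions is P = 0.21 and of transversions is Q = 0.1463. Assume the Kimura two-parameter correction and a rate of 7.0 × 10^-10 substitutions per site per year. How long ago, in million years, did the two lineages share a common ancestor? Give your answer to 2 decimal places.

360.17

Under the Kimura two-parameter model, d = −½ ln(1 − 2P − Q) − ¼ ln(1 − 2Q).
1 − 2P − Q = 0.4337, giving −½ ln(0.4337) = 0.417701.
1 − 2Q = 0.7074, giving −¼ ln(0.7074) = 0.086540.
d = 0.417701 + 0.086540 = 0.504241.
Under a molecular clock d = 2μt, so t = d/(2μ) = 0.504241 / (2 × 7.0 × 10^-10) = 360.17 million years.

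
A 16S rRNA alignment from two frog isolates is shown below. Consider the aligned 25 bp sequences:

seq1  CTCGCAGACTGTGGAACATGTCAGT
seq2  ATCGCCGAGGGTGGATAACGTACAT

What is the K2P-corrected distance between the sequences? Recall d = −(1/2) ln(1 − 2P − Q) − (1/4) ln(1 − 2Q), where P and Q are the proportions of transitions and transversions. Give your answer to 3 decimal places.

Of 25 sites, 2 differences are transitions and 8 are transversions, so P = 2/25 = 0.08 and Q = 8/25 = 0.32.
Under the Kimura two-parameter model, d = −½ ln(1 − 2P − Q) − ¼ ln(1 − 2Q).
1 − 2P − Q = 0.52, giving −½ ln(0.52) = 0.326963.
1 − 2Q = 0.36, giving −¼ ln(0.36) = 0.255413.
d = 0.326963 + 0.255413 = 0.582376.

0.582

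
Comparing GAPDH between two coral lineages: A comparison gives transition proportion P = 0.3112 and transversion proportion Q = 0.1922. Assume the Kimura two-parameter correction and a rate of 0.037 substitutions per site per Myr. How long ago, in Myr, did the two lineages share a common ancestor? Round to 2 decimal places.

13.03

Under the Kimura two-parameter model, d = −½ ln(1 − 2P − Q) − ¼ ln(1 − 2Q).
1 − 2P − Q = 0.1854, giving −½ ln(0.1854) = 0.842620.
1 − 2Q = 0.6156, giving −¼ ln(0.6156) = 0.121289.
d = 0.842620 + 0.121289 = 0.963909.
Under a molecular clock d = 2μt, so t = d/(2μ) = 0.963909 / (2 × 0.037) = 13.03 Myr.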